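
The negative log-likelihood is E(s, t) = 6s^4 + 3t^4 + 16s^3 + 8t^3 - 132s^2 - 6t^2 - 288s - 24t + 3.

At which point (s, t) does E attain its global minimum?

E(s,t) separates as P(s) + Q(t) + 3, so its minimum is min P + min Q + 3.
P'(s) = 24(s - 3)(s + 1)(s + 4) vanishes at s ∈ {-4, -1, 3}; Q'(t) = 12(t - 1)(t + 1)(t + 2) vanishes at t ∈ {-2, -1, 1}.
Local minima of P (where P''>0): P(-4)=-448, P(3)=-1134. Local minima of Q: Q(-2)=8, Q(1)=-19.
So the global minimum of E is P(3) + Q(1) + 3 = -1134 − 19 + 3 = -1150, attained at (3, 1).

(3, 1)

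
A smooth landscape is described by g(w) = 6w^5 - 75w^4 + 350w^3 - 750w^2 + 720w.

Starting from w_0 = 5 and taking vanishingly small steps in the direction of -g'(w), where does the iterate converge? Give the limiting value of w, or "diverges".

4

g'(w) = 30(w - 4)(w - 3)(w - 2)(w - 1), so g'(5) = 720.
Gradient descent moves in the -g' direction, i.e. w is decreasing.
The nearest critical point in that direction is w = 4, where g'' = 180 > 0 (a local minimum). The iterate converges there.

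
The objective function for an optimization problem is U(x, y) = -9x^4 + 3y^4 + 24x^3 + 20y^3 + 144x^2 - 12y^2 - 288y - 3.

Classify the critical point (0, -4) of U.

local minimum

The mixed partial ∂²U/∂x∂y is 0, so the Hessian at any point is diag(U_xx, U_yy) = diag(36(-3x^2 + 4x + 8), 12(3y^2 + 10y - 2)).
At (0, -4): H = diag(288, 72).
Both eigenvalues are positive, so H is positive definite: a local minimum.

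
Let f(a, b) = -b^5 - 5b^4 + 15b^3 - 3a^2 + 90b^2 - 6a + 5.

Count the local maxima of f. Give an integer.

2

f separates as a function of a plus a function of b, so ∇f=0 decouples.
∂f/∂a = -6(a + 1) = 0 at a ∈ {-1}; ∂f/∂b = -5b(b - 3)(b + 3)(b + 4) = 0 at b ∈ {-4, -3, 0, 3}.
The Hessian is diagonal: diag(f_aa, f_bb). Second derivatives: f_aa(-1)=-6; f_bb(-4)=140, f_bb(-3)=-90, f_bb(0)=180, f_bb(3)=-630.
Local maxima occur where both diagonal entries negative: (-1, -3), (-1, 3). Count: 2.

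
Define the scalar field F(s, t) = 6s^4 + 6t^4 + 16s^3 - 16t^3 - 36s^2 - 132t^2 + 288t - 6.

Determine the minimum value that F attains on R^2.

F(s,t) separates as P(s) + Q(t) − 6, so its minimum is min P + min Q − 6.
P'(s) = 24s(s - 1)(s + 3) vanishes at s ∈ {-3, 0, 1}; Q'(t) = 24(t - 4)(t - 1)(t + 3) vanishes at t ∈ {-3, 1, 4}.
Local minima of P (where P''>0): P(-3)=-270, P(1)=-14. Local minima of Q: Q(-3)=-1134, Q(4)=-448.
So the global minimum of F is P(-3) + Q(-3) − 6 = -270 − 1134 − 6 = -1410, attained at (-3, -3).

-1410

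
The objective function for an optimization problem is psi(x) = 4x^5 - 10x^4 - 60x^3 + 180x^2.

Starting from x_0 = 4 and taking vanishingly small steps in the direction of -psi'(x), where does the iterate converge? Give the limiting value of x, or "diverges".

3

psi'(x) = 20x(x - 3)(x - 2)(x + 3), so psi'(4) = 1120.
Gradient descent moves in the -psi' direction, i.e. x is decreasing.
The nearest critical point in that direction is x = 3, where psi'' = 360 > 0 (a local minimum). The iterate converges there.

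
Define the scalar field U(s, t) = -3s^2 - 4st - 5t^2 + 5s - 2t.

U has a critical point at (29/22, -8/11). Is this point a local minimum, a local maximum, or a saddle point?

The Hessian of U is constant: H = [[-6, -4], [-4, -10]].
det(H) = (-6)·(-10) − (-4)² = 44.
det(H) > 0 and tr(H) = -16 < 0, so H is negative definite and the point is a local maximum.

local maximum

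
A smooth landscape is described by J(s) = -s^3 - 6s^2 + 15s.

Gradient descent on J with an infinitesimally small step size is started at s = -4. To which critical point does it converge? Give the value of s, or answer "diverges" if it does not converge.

J'(s) = -3(s - 1)(s + 5), so J'(-4) = 15.
Gradient descent moves in the -J' direction, i.e. s is decreasing.
The nearest critical point in that direction is s = -5, where J'' = 18 > 0 (a local minimum). The iterate converges there.

-5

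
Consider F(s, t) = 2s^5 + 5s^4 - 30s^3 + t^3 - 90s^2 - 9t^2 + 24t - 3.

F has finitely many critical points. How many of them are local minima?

2

F separates as a function of s plus a function of t, so ∇F=0 decouples.
∂F/∂s = 10s(s - 3)(s + 2)(s + 3) = 0 at s ∈ {-3, -2, 0, 3}; ∂F/∂t = 3(t - 4)(t - 2) = 0 at t ∈ {2, 4}.
The Hessian is diagonal: diag(F_ss, F_tt). Second derivatives: F_ss(-3)=-180, F_ss(-2)=100, F_ss(0)=-180, F_ss(3)=900; F_tt(2)=-6, F_tt(4)=6.
Local minima occur where both diagonal entries positive: (-2, 4), (3, 4). Count: 2.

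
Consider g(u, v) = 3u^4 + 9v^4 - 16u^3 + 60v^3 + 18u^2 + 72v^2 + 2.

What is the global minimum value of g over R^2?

g(u,v) separates as P(u) + Q(v) + 2, so its minimum is min P + min Q + 2.
P'(u) = 12u(u - 3)(u - 1) vanishes at u ∈ {0, 1, 3}; Q'(v) = 36v(v + 1)(v + 4) vanishes at v ∈ {-4, -1, 0}.
Local minima of P (where P''>0): P(0)=0, P(3)=-27. Local minima of Q: Q(-4)=-384, Q(0)=0.
So the global minimum of g is P(3) + Q(-4) + 2 = -27 − 384 + 2 = -409, attained at (3, -4).

-409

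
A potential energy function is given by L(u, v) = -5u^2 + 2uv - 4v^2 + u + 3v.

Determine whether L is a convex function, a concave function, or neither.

L is quadratic, so its Hessian is the constant matrix H = [[-10, 2], [2, -8]].
det(H) = 76, tr(H) = -18.
det(H) > 0 and tr(H) < 0, so H is negative definite everywhere: concave.

concave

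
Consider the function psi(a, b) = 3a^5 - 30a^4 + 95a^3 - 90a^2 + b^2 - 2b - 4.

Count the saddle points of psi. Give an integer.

2

psi separates as a function of a plus a function of b, so ∇psi=0 decouples.
∂psi/∂a = 15a(a - 4)(a - 3)(a - 1) = 0 at a ∈ {0, 1, 3, 4}; ∂psi/∂b = 2(b - 1) = 0 at b ∈ {1}.
The Hessian is diagonal: diag(psi_aa, psi_bb). Second derivatives: psi_aa(0)=-180, psi_aa(1)=90, psi_aa(3)=-90, psi_aa(4)=180; psi_bb(1)=2.
Saddle points occur where the two diagonal entries have opposite signs: (0, 1), (3, 1). Count: 2.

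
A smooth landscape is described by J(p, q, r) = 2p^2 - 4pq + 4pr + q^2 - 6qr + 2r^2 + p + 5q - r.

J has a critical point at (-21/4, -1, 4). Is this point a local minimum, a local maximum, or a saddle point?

The Hessian is constant: H = [[4, -4, 4], [-4, 2, -6], [4, -6, 4]].
Leading principal minors: Δ₁ = 4, Δ₂ = -8, Δ₃ = -16.
The minors fit neither the all-positive nor the alternating-sign pattern, so H is indefinite: a saddle point.

saddle point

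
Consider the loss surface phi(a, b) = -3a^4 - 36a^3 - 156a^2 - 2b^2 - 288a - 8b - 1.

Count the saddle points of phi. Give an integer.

1

phi separates as a function of a plus a function of b, so ∇phi=0 decouples.
∂phi/∂a = -12(a + 2)(a + 3)(a + 4) = 0 at a ∈ {-4, -3, -2}; ∂phi/∂b = -4(b + 2) = 0 at b ∈ {-2}.
The Hessian is diagonal: diag(phi_aa, phi_bb). Second derivatives: phi_aa(-4)=-24, phi_aa(-3)=12, phi_aa(-2)=-24; phi_bb(-2)=-4.
Saddle points occur where the two diagonal entries have opposite signs: (-3, -2). Count: 1.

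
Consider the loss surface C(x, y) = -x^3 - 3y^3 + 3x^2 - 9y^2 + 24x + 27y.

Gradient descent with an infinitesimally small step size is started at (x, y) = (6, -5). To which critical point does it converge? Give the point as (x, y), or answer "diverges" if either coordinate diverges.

C is separable, so gradient descent decouples: x follows -∂C/∂x, y follows -∂C/∂y.
∂C/∂x = -3(x - 4)(x + 2); at x=6 this is -48, so x increases.
∂C/∂y = -9(y - 1)(y + 3); at y=-5 this is -108, so y increases.
The x-coordinate has no critical point in that direction and runs off to infinity.

diverges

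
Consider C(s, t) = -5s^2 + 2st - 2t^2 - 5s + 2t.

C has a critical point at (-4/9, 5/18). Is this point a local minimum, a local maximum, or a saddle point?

local maximum

The Hessian of C is constant: H = [[-10, 2], [2, -4]].
det(H) = (-10)·(-4) − 2² = 36.
det(H) > 0 and tr(H) = -14 < 0, so H is negative definite and the point is a local maximum.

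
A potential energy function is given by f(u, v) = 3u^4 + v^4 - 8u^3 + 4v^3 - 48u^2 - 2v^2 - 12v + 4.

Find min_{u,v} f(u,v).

-517

f(u,v) separates as P(u) + Q(v) + 4, so its minimum is min P + min Q + 4.
P'(u) = 12u(u - 4)(u + 2) vanishes at u ∈ {-2, 0, 4}; Q'(v) = 4(v - 1)(v + 1)(v + 3) vanishes at v ∈ {-3, -1, 1}.
Local minima of P (where P''>0): P(-2)=-80, P(4)=-512. Local minima of Q: Q(-3)=-9, Q(1)=-9.
So the global minimum of f is P(4) + Q(-3) + 4 = -512 − 9 + 4 = -517, attained at (4, -3).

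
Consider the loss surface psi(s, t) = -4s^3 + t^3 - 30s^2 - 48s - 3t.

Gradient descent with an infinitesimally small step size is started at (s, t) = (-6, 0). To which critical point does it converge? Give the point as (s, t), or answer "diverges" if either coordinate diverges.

(-4, 1)

psi is separable, so gradient descent decouples: s follows -∂psi/∂s, t follows -∂psi/∂t.
∂psi/∂s = -12(s + 1)(s + 4); at s=-6 this is -120, so s increases.
∂psi/∂t = 3(t - 1)(t + 1); at t=0 this is -3, so t increases.
s converges to its nearest critical value -4 (a local min of the s-part); t converges to 1. The iterate converges to (-4, 1).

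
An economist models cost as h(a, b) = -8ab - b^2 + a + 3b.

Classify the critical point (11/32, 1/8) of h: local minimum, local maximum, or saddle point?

The Hessian of h is constant: H = [[0, -8], [-8, -2]].
det(H) = 0·(-2) − (-8)² = -64.
Since det(H) < 0, H is indefinite and the critical point is a saddle point.

saddle point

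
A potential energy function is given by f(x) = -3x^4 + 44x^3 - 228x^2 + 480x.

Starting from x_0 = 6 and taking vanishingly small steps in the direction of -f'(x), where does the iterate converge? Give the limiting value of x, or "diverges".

diverges

f'(x) = -12(x - 5)(x - 4)(x - 2), so f'(6) = -96.
Gradient descent moves in the -f' direction, i.e. x is increasing.
There is no critical point above x=6, and f' keeps the same sign, so the iterate runs off to +∞.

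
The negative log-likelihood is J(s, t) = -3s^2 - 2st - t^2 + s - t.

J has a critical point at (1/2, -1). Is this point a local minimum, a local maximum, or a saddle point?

local maximum

The Hessian of J is constant: H = [[-6, -2], [-2, -2]].
det(H) = (-6)·(-2) − (-2)² = 8.
det(H) > 0 and tr(H) = -8 < 0, so H is negative definite and the point is a local maximum.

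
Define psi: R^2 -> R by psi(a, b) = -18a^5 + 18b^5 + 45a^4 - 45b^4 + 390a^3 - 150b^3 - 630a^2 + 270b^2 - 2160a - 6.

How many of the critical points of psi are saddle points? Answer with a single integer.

8

psi separates as a function of a plus a function of b, so ∇psi=0 decouples.
∂psi/∂a = -90(a - 4)(a - 2)(a + 1)(a + 3) = 0 at a ∈ {-3, -1, 2, 4}; ∂psi/∂b = 90b(b - 3)(b - 1)(b + 2) = 0 at b ∈ {-2, 0, 1, 3}.
The Hessian is diagonal: diag(psi_aa, psi_bb). Second derivatives: psi_aa(-3)=6300, psi_aa(-1)=-2700, psi_aa(2)=2700, psi_aa(4)=-6300; psi_bb(-2)=-2700, psi_bb(0)=540, psi_bb(1)=-540, psi_bb(3)=2700.
Saddle points occur where the two diagonal entries have opposite signs: (-3, -2), (-3, 1), (-1, 0), (-1, 3), (2, -2), (2, 1), (4, 0), (4, 3). Count: 8.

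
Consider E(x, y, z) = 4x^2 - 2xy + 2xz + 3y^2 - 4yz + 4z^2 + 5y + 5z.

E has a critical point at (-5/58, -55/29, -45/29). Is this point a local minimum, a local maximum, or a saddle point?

local minimum

The Hessian is constant: H = [[8, -2, 2], [-2, 6, -4], [2, -4, 8]].
Leading principal minors: Δ₁ = 8, Δ₂ = 44, Δ₃ = 232.
All leading minors are positive, so H is positive definite: a local minimum.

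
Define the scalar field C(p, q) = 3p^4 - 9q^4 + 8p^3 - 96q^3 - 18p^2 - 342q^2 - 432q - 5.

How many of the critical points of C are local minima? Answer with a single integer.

2

C separates as a function of p plus a function of q, so ∇C=0 decouples.
∂C/∂p = 12p(p - 1)(p + 3) = 0 at p ∈ {-3, 0, 1}; ∂C/∂q = -36(q + 1)(q + 3)(q + 4) = 0 at q ∈ {-4, -3, -1}.
The Hessian is diagonal: diag(C_pp, C_qq). Second derivatives: C_pp(-3)=144, C_pp(0)=-36, C_pp(1)=48; C_qq(-4)=-108, C_qq(-3)=72, C_qq(-1)=-216.
Local minima occur where both diagonal entries positive: (-3, -3), (1, -3). Count: 2.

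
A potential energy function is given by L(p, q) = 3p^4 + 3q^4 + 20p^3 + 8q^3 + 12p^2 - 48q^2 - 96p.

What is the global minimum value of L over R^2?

L(p,q) separates as A(p) + B(q), so its minimum is min A + min B.
A'(p) = 12(p - 1)(p + 2)(p + 4) vanishes at p ∈ {-4, -2, 1}; B'(q) = 12q(q - 2)(q + 4) vanishes at q ∈ {-4, 0, 2}.
Local minima of A (where A''>0): A(-4)=64, A(1)=-61. Local minima of B: B(-4)=-512, B(2)=-80.
So the global minimum of L is A(1) + B(-4) = -61 − 512 = -573, attained at (1, -4).

-573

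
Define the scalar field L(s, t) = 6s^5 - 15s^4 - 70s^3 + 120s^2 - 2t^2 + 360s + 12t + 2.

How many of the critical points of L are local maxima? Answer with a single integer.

2

L separates as a function of s plus a function of t, so ∇L=0 decouples.
∂L/∂s = 30(s - 3)(s - 2)(s + 1)(s + 2) = 0 at s ∈ {-2, -1, 2, 3}; ∂L/∂t = -4(t - 3) = 0 at t ∈ {3}.
The Hessian is diagonal: diag(L_ss, L_tt). Second derivatives: L_ss(-2)=-600, L_ss(-1)=360, L_ss(2)=-360, L_ss(3)=600; L_tt(3)=-4.
Local maxima occur where both diagonal entries negative: (-2, 3), (2, 3). Count: 2.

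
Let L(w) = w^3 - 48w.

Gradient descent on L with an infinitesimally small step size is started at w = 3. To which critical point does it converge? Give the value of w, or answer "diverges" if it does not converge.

L'(w) = 3(w - 4)(w + 4), so L'(3) = -21.
Gradient descent moves in the -L' direction, i.e. w is increasing.
The nearest critical point in that direction is w = 4, where L'' = 24 > 0 (a local minimum). The iterate converges there.

4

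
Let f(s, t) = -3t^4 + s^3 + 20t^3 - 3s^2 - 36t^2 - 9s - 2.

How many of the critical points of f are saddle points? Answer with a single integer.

3

f separates as a function of s plus a function of t, so ∇f=0 decouples.
∂f/∂s = 3(s - 3)(s + 1) = 0 at s ∈ {-1, 3}; ∂f/∂t = -12t(t - 3)(t - 2) = 0 at t ∈ {0, 2, 3}.
The Hessian is diagonal: diag(f_ss, f_tt). Second derivatives: f_ss(-1)=-12, f_ss(3)=12; f_tt(0)=-72, f_tt(2)=24, f_tt(3)=-36.
Saddle points occur where the two diagonal entries have opposite signs: (-1, 2), (3, 0), (3, 3). Count: 3.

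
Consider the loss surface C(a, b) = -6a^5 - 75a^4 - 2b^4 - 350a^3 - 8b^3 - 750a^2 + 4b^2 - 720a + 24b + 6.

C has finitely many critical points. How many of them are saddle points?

6

C separates as a function of a plus a function of b, so ∇C=0 decouples.
∂C/∂a = -30(a + 1)(a + 2)(a + 3)(a + 4) = 0 at a ∈ {-4, -3, -2, -1}; ∂C/∂b = -8(b - 1)(b + 1)(b + 3) = 0 at b ∈ {-3, -1, 1}.
The Hessian is diagonal: diag(C_aa, C_bb). Second derivatives: C_aa(-4)=180, C_aa(-3)=-60, C_aa(-2)=60, C_aa(-1)=-180; C_bb(-3)=-64, C_bb(-1)=32, C_bb(1)=-64.
Saddle points occur where the two diagonal entries have opposite signs: (-4, -3), (-4, 1), (-3, -1), (-2, -3), (-2, 1), (-1, -1). Count: 6.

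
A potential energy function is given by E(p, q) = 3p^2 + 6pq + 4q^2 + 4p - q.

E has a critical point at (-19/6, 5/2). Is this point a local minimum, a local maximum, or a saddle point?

local minimum

The Hessian of E is constant: H = [[6, 6], [6, 8]].
det(H) = 6·8 − 6² = 12.
det(H) > 0 and tr(H) = 14 > 0, so H is positive definite and the point is a local minimum.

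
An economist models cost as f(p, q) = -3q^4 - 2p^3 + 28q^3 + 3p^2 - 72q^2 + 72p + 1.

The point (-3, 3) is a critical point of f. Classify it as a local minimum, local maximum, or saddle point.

local minimum

The mixed partial ∂²f/∂p∂q is 0, so the Hessian at any point is diag(f_pp, f_qq) = diag(6(-2p + 1), 12(-3q^2 + 14q - 12)).
At (-3, 3): H = diag(42, 36).
Both eigenvalues are positive, so H is positive definite: a local minimum.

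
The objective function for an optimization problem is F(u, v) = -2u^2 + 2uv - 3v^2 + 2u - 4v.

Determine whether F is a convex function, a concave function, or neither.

F is quadratic, so its Hessian is the constant matrix H = [[-4, 2], [2, -6]].
det(H) = 20, tr(H) = -10.
det(H) > 0 and tr(H) < 0, so H is negative definite everywhere: concave.

concave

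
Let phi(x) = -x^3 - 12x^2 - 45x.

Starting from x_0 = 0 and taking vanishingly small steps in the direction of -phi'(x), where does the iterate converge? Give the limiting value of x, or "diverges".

phi'(x) = -3(x + 3)(x + 5), so phi'(0) = -45.
Gradient descent moves in the -phi' direction, i.e. x is increasing.
There is no critical point above x=0, and phi' keeps the same sign, so the iterate runs off to +∞.

diverges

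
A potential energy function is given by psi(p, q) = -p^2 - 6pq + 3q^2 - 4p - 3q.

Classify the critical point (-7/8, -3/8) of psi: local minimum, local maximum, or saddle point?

The Hessian of psi is constant: H = [[-2, -6], [-6, 6]].
det(H) = (-2)·6 − (-6)² = -48.
Since det(H) < 0, H is indefinite and the critical point is a saddle point.

saddle point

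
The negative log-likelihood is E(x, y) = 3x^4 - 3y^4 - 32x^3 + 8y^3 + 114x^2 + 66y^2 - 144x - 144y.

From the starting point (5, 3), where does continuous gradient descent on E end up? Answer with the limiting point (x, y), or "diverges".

(4, 1)

E is separable, so gradient descent decouples: x follows -∂E/∂x, y follows -∂E/∂y.
∂E/∂x = 12(x - 4)(x - 3)(x - 1); at x=5 this is 96, so x decreases.
∂E/∂y = -12(y - 4)(y - 1)(y + 3); at y=3 this is 144, so y decreases.
x converges to its nearest critical value 4 (a local min of the x-part); y converges to 1. The iterate converges to (4, 1).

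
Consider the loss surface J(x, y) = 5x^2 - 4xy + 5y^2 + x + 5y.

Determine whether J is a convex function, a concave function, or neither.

convex

J is quadratic, so its Hessian is the constant matrix H = [[10, -4], [-4, 10]].
det(H) = 84, tr(H) = 20.
det(H) > 0 and tr(H) > 0, so H is positive definite everywhere: convex.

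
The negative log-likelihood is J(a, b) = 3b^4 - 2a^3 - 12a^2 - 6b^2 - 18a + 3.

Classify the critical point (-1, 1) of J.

The mixed partial ∂²J/∂a∂b is 0, so the Hessian at any point is diag(J_aa, J_bb) = diag(-12(a + 2), 12(3b^2 - 1)).
At (-1, 1): H = diag(-12, 24).
The eigenvalues have opposite signs, so H is indefinite: a saddle point.

saddle point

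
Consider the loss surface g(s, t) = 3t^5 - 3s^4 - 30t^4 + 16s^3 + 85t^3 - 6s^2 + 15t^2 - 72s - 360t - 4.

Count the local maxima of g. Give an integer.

g separates as a function of s plus a function of t, so ∇g=0 decouples.
∂g/∂s = -12(s - 3)(s - 2)(s + 1) = 0 at s ∈ {-1, 2, 3}; ∂g/∂t = 15(t - 4)(t - 3)(t - 2)(t + 1) = 0 at t ∈ {-1, 2, 3, 4}.
The Hessian is diagonal: diag(g_ss, g_tt). Second derivatives: g_ss(-1)=-144, g_ss(2)=36, g_ss(3)=-48; g_tt(-1)=-900, g_tt(2)=90, g_tt(3)=-60, g_tt(4)=150.
Local maxima occur where both diagonal entries negative: (-1, -1), (-1, 3), (3, -1), (3, 3). Count: 4.

4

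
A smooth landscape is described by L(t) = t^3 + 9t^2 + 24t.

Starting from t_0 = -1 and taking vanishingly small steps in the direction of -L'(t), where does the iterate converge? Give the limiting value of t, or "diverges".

L'(t) = 3(t + 2)(t + 4), so L'(-1) = 9.
Gradient descent moves in the -L' direction, i.e. t is decreasing.
The nearest critical point in that direction is t = -2, where L'' = 6 > 0 (a local minimum). The iterate converges there.

-2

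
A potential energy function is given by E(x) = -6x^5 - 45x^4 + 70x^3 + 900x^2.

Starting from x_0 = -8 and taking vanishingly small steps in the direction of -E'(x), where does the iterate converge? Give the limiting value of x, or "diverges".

-5

E'(x) = -30x(x - 3)(x + 4)(x + 5), so E'(-8) = -31680.
Gradient descent moves in the -E' direction, i.e. x is increasing.
The nearest critical point in that direction is x = -5, where E'' = 1200 > 0 (a local minimum). The iterate converges there.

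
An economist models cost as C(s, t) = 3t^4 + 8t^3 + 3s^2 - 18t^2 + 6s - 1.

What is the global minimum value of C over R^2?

C(s,t) separates as P(s) + Q(t) − 1, so its minimum is min P + min Q − 1.
P'(s) = 6s + 6 vanishes at s ∈ {-1}; Q'(t) = 12t(t - 1)(t + 3) vanishes at t ∈ {-3, 0, 1}.
Local minima of P (where P''>0): P(-1)=-3. Local minima of Q: Q(-3)=-135, Q(1)=-7.
So the global minimum of C is P(-1) + Q(-3) − 1 = -3 − 135 − 1 = -139, attained at (-1, -3).

-139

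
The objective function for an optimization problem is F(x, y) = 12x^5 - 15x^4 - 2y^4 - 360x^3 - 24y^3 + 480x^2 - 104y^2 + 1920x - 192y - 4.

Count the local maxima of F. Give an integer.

F separates as a function of x plus a function of y, so ∇F=0 decouples.
∂F/∂x = 60(x - 4)(x - 2)(x + 1)(x + 4) = 0 at x ∈ {-4, -1, 2, 4}; ∂F/∂y = -8(y + 2)(y + 3)(y + 4) = 0 at y ∈ {-4, -3, -2}.
The Hessian is diagonal: diag(F_xx, F_yy). Second derivatives: F_xx(-4)=-8640, F_xx(-1)=2700, F_xx(2)=-2160, F_xx(4)=4800; F_yy(-4)=-16, F_yy(-3)=8, F_yy(-2)=-16.
Local maxima occur where both diagonal entries negative: (-4, -4), (-4, -2), (2, -4), (2, -2). Count: 4.

4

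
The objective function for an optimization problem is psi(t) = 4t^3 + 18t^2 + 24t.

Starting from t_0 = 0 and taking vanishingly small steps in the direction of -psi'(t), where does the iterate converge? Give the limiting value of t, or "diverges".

-1

psi'(t) = 12(t + 1)(t + 2), so psi'(0) = 24.
Gradient descent moves in the -psi' direction, i.e. t is decreasing.
The nearest critical point in that direction is t = -1, where psi'' = 12 > 0 (a local minimum). The iterate converges there.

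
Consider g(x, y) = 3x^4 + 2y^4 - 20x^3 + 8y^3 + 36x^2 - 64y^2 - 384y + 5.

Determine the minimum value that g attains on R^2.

g(x,y) separates as P(x) + Q(y) + 5, so its minimum is min P + min Q + 5.
P'(x) = 12x(x - 3)(x - 2) vanishes at x ∈ {0, 2, 3}; Q'(y) = 8(y - 4)(y + 3)(y + 4) vanishes at y ∈ {-4, -3, 4}.
Local minima of P (where P''>0): P(0)=0, P(3)=27. Local minima of Q: Q(-4)=512, Q(4)=-1536.
So the global minimum of g is P(0) + Q(4) + 5 = 0 − 1536 + 5 = -1531, attained at (0, 4).

-1531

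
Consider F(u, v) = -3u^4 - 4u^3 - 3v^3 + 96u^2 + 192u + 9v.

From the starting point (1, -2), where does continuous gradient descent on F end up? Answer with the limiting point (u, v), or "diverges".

(-1, -1)

F is separable, so gradient descent decouples: u follows -∂F/∂u, v follows -∂F/∂v.
∂F/∂u = -12(u - 4)(u + 1)(u + 4); at u=1 this is 360, so u decreases.
∂F/∂v = -9(v - 1)(v + 1); at v=-2 this is -27, so v increases.
u converges to its nearest critical value -1 (a local min of the u-part); v converges to -1. The iterate converges to (-1, -1).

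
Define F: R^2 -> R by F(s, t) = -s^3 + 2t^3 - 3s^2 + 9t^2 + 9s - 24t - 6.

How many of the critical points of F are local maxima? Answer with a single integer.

1

F separates as a function of s plus a function of t, so ∇F=0 decouples.
∂F/∂s = -3(s - 1)(s + 3) = 0 at s ∈ {-3, 1}; ∂F/∂t = 6(t - 1)(t + 4) = 0 at t ∈ {-4, 1}.
The Hessian is diagonal: diag(F_ss, F_tt). Second derivatives: F_ss(-3)=12, F_ss(1)=-12; F_tt(-4)=-30, F_tt(1)=30.
Local maxima occur where both diagonal entries negative: (1, -4). Count: 1.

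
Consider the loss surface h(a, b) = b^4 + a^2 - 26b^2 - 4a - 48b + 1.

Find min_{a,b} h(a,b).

-355

h(a,b) separates as P(a) + Q(b) + 1, so its minimum is min P + min Q + 1.
P'(a) = 2a - 4 vanishes at a ∈ {2}; Q'(b) = 4(b - 4)(b + 1)(b + 3) vanishes at b ∈ {-3, -1, 4}.
Local minima of P (where P''>0): P(2)=-4. Local minima of Q: Q(-3)=-9, Q(4)=-352.
So the global minimum of h is P(2) + Q(4) + 1 = -4 − 352 + 1 = -355, attained at (2, 4).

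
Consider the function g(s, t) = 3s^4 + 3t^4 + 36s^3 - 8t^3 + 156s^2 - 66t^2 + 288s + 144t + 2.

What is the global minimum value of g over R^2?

-757

g(s,t) separates as P(s) + Q(t) + 2, so its minimum is min P + min Q + 2.
P'(s) = 12(s + 2)(s + 3)(s + 4) vanishes at s ∈ {-4, -3, -2}; Q'(t) = 12(t - 4)(t - 1)(t + 3) vanishes at t ∈ {-3, 1, 4}.
Local minima of P (where P''>0): P(-4)=-192, P(-2)=-192. Local minima of Q: Q(-3)=-567, Q(4)=-224.
So the global minimum of g is P(-4) + Q(-3) + 2 = -192 − 567 + 2 = -757, attained at (-4, -3).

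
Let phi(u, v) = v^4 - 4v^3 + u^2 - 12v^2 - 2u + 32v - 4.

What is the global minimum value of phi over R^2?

phi(u,v) separates as P(u) + Q(v) − 4, so its minimum is min P + min Q − 4.
P'(u) = 2u - 2 vanishes at u ∈ {1}; Q'(v) = 4(v - 4)(v - 1)(v + 2) vanishes at v ∈ {-2, 1, 4}.
Local minima of P (where P''>0): P(1)=-1. Local minima of Q: Q(-2)=-64, Q(4)=-64.
So the global minimum of phi is P(1) + Q(-2) − 4 = -1 − 64 − 4 = -69, attained at (1, -2).

-69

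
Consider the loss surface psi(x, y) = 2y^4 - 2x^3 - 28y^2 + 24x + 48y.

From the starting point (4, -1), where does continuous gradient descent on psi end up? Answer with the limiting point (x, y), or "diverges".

psi is separable, so gradient descent decouples: x follows -∂psi/∂x, y follows -∂psi/∂y.
∂psi/∂x = -6(x - 2)(x + 2); at x=4 this is -72, so x increases.
∂psi/∂y = 8(y - 2)(y - 1)(y + 3); at y=-1 this is 96, so y decreases.
The x-coordinate has no critical point in that direction and runs off to infinity.

diverges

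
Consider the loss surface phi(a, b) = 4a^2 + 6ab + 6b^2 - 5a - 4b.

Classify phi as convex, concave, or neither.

phi is quadratic, so its Hessian is the constant matrix H = [[8, 6], [6, 12]].
det(H) = 60, tr(H) = 20.
det(H) > 0 and tr(H) > 0, so H is positive definite everywhere: convex.

convex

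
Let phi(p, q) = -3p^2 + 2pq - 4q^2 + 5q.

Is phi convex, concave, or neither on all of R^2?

concave

phi is quadratic, so its Hessian is the constant matrix H = [[-6, 2], [2, -8]].
det(H) = 44, tr(H) = -14.
det(H) > 0 and tr(H) < 0, so H is negative definite everywhere: concave.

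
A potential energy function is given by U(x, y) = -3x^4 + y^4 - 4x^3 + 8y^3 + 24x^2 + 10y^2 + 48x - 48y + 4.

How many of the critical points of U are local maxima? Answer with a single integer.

2

U separates as a function of x plus a function of y, so ∇U=0 decouples.
∂U/∂x = -12(x - 2)(x + 1)(x + 2) = 0 at x ∈ {-2, -1, 2}; ∂U/∂y = 4(y - 1)(y + 3)(y + 4) = 0 at y ∈ {-4, -3, 1}.
The Hessian is diagonal: diag(U_xx, U_yy). Second derivatives: U_xx(-2)=-48, U_xx(-1)=36, U_xx(2)=-144; U_yy(-4)=20, U_yy(-3)=-16, U_yy(1)=80.
Local maxima occur where both diagonal entries negative: (-2, -3), (2, -3). Count: 2.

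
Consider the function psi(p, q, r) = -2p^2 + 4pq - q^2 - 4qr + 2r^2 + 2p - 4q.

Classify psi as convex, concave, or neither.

psi is quadratic, so its Hessian is the constant matrix H = [[-4, 4, 0], [4, -2, -4], [0, -4, 4]].
Leading principal minors: -4, -8, 32.
Neither pattern holds ⇒ H is indefinite ⇒ neither convex nor concave.

neither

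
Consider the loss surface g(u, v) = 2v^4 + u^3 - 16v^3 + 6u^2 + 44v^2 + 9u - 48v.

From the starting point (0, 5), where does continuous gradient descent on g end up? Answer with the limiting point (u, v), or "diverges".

(-1, 3)

g is separable, so gradient descent decouples: u follows -∂g/∂u, v follows -∂g/∂v.
∂g/∂u = 3(u + 1)(u + 3); at u=0 this is 9, so u decreases.
∂g/∂v = 8(v - 3)(v - 2)(v - 1); at v=5 this is 192, so v decreases.
u converges to its nearest critical value -1 (a local min of the u-part); v converges to 3. The iterate converges to (-1, 3).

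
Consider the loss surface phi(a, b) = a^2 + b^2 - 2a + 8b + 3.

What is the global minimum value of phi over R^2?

-14

phi(a,b) separates as P(a) + Q(b) + 3, so its minimum is min P + min Q + 3.
P'(a) = 2a - 2 vanishes at a ∈ {1}; Q'(b) = 2b + 8 vanishes at b ∈ {-4}.
Local minima of P (where P''>0): P(1)=-1. Local minima of Q: Q(-4)=-16.
So the global minimum of phi is P(1) + Q(-4) + 3 = -1 − 16 + 3 = -14, attained at (1, -4).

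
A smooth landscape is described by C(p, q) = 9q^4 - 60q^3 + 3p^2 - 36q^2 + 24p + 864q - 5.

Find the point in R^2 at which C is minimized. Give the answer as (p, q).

(-4, -2)

C(p,q) separates as A(p) + B(q) − 5, so its minimum is min A + min B − 5.
A'(p) = 6p + 24 vanishes at p ∈ {-4}; B'(q) = 36(q - 4)(q - 3)(q + 2) vanishes at q ∈ {-2, 3, 4}.
Local minima of A (where A''>0): A(-4)=-48. Local minima of B: B(-2)=-1248, B(4)=1344.
So the global minimum of C is A(-4) + B(-2) − 5 = -48 − 1248 − 5 = -1301, attained at (-4, -2).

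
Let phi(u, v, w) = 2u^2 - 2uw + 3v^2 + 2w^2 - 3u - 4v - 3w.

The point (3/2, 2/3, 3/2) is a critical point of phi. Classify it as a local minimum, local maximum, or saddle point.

The Hessian is constant: H = [[4, 0, -2], [0, 6, 0], [-2, 0, 4]].
Leading principal minors: Δ₁ = 4, Δ₂ = 24, Δ₃ = 72.
All leading minors are positive, so H is positive definite: a local minimum.

local minimum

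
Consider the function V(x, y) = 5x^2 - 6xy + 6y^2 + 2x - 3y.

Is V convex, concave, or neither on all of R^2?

V is quadratic, so its Hessian is the constant matrix H = [[10, -6], [-6, 12]].
det(H) = 84, tr(H) = 22.
det(H) > 0 and tr(H) > 0, so H is positive definite everywhere: convex.

convex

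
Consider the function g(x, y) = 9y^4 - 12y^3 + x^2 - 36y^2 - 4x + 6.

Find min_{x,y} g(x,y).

g(x,y) separates as P(x) + Q(y) + 6, so its minimum is min P + min Q + 6.
P'(x) = 2x - 4 vanishes at x ∈ {2}; Q'(y) = 36y(y - 2)(y + 1) vanishes at y ∈ {-1, 0, 2}.
Local minima of P (where P''>0): P(2)=-4. Local minima of Q: Q(-1)=-15, Q(2)=-96.
So the global minimum of g is P(2) + Q(2) + 6 = -4 − 96 + 6 = -94, attained at (2, 2).

-94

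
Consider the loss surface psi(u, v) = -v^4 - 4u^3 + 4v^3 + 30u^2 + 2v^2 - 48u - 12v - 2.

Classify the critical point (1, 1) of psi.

The mixed partial ∂²psi/∂u∂v is 0, so the Hessian at any point is diag(psi_uu, psi_vv) = diag(12(-2u + 5), 4(-3v^2 + 6v + 1)).
At (1, 1): H = diag(36, 16).
Both eigenvalues are positive, so H is positive definite: a local minimum.

local minimum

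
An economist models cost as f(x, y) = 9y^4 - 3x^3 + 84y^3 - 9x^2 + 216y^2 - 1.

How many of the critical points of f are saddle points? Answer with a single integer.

f separates as a function of x plus a function of y, so ∇f=0 decouples.
∂f/∂x = -9x(x + 2) = 0 at x ∈ {-2, 0}; ∂f/∂y = 36y(y + 3)(y + 4) = 0 at y ∈ {-4, -3, 0}.
The Hessian is diagonal: diag(f_xx, f_yy). Second derivatives: f_xx(-2)=18, f_xx(0)=-18; f_yy(-4)=144, f_yy(-3)=-108, f_yy(0)=432.
Saddle points occur where the two diagonal entries have opposite signs: (-2, -3), (0, -4), (0, 0). Count: 3.

3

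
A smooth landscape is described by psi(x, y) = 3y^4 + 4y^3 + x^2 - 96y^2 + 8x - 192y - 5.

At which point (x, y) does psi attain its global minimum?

(-4, 4)

psi(x,y) separates as P(x) + Q(y) − 5, so its minimum is min P + min Q − 5.
P'(x) = 2x + 8 vanishes at x ∈ {-4}; Q'(y) = 12(y - 4)(y + 1)(y + 4) vanishes at y ∈ {-4, -1, 4}.
Local minima of P (where P''>0): P(-4)=-16. Local minima of Q: Q(-4)=-256, Q(4)=-1280.
So the global minimum of psi is P(-4) + Q(4) − 5 = -16 − 1280 − 5 = -1301, attained at (-4, 4).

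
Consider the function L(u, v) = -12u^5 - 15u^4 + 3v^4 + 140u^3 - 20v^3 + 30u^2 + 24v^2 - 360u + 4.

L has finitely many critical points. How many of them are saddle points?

6

L separates as a function of u plus a function of v, so ∇L=0 decouples.
∂L/∂u = -60(u - 2)(u - 1)(u + 1)(u + 3) = 0 at u ∈ {-3, -1, 1, 2}; ∂L/∂v = 12v(v - 4)(v - 1) = 0 at v ∈ {0, 1, 4}.
The Hessian is diagonal: diag(L_uu, L_vv). Second derivatives: L_uu(-3)=2400, L_uu(-1)=-720, L_uu(1)=480, L_uu(2)=-900; L_vv(0)=48, L_vv(1)=-36, L_vv(4)=144.
Saddle points occur where the two diagonal entries have opposite signs: (-3, 1), (-1, 0), (-1, 4), (1, 1), (2, 0), (2, 4). Count: 6.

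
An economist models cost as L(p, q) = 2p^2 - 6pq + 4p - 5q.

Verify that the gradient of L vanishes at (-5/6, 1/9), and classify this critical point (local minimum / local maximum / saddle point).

saddle point

∇L = (4p - 6q + 4, -6p - 5); substituting (-5/6, 1/9) gives ∇L = (0, 0), so (-5/6, 1/9) is indeed a critical point.
The Hessian of L is constant: H = [[4, -6], [-6, 0]].
det(H) = 4·0 − (-6)² = -36.
Since det(H) < 0, H is indefinite and the critical point is a saddle point.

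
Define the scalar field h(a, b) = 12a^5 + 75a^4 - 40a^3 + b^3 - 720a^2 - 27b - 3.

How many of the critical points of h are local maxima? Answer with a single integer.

2

h separates as a function of a plus a function of b, so ∇h=0 decouples.
∂h/∂a = 60a(a - 2)(a + 3)(a + 4) = 0 at a ∈ {-4, -3, 0, 2}; ∂h/∂b = 3(b - 3)(b + 3) = 0 at b ∈ {-3, 3}.
The Hessian is diagonal: diag(h_aa, h_bb). Second derivatives: h_aa(-4)=-1440, h_aa(-3)=900, h_aa(0)=-1440, h_aa(2)=3600; h_bb(-3)=-18, h_bb(3)=18.
Local maxima occur where both diagonal entries negative: (-4, -3), (0, -3). Count: 2.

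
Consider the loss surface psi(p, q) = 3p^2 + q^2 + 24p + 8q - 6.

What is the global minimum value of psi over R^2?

psi(p,q) separates as A(p) + B(q) − 6, so its minimum is min A + min B − 6.
A'(p) = 6p + 24 vanishes at p ∈ {-4}; B'(q) = 2q + 8 vanishes at q ∈ {-4}.
Local minima of A (where A''>0): A(-4)=-48. Local minima of B: B(-4)=-16.
So the global minimum of psi is A(-4) + B(-4) − 6 = -48 − 16 − 6 = -70, attained at (-4, -4).

-70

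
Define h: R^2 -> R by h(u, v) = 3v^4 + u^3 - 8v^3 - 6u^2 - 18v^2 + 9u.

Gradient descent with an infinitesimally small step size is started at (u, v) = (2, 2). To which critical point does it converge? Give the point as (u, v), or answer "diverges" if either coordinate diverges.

h is separable, so gradient descent decouples: u follows -∂h/∂u, v follows -∂h/∂v.
∂h/∂u = 3(u - 3)(u - 1); at u=2 this is -3, so u increases.
∂h/∂v = 12v(v - 3)(v + 1); at v=2 this is -72, so v increases.
u converges to its nearest critical value 3 (a local min of the u-part); v converges to 3. The iterate converges to (3, 3).

(3, 3)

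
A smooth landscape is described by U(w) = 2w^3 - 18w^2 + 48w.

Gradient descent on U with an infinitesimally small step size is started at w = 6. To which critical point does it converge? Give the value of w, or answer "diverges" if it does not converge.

4

U'(w) = 6(w - 4)(w - 2), so U'(6) = 48.
Gradient descent moves in the -U' direction, i.e. w is decreasing.
The nearest critical point in that direction is w = 4, where U'' = 12 > 0 (a local minimum). The iterate converges there.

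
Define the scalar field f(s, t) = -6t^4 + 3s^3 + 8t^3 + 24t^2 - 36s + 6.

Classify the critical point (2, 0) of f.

local minimum

The mixed partial ∂²f/∂s∂t is 0, so the Hessian at any point is diag(f_ss, f_tt) = diag(18s, 24(-3t^2 + 2t + 2)).
At (2, 0): H = diag(36, 48).
Both eigenvalues are positive, so H is positive definite: a local minimum.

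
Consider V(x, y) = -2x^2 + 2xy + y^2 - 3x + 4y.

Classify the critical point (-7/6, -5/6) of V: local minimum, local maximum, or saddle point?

The Hessian of V is constant: H = [[-4, 2], [2, 2]].
det(H) = (-4)·2 − 2² = -12.
Since det(H) < 0, H is indefinite and the critical point is a saddle point.

saddle point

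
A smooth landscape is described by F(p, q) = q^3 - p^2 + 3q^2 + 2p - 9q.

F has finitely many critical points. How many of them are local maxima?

1

F separates as a function of p plus a function of q, so ∇F=0 decouples.
∂F/∂p = -2(p - 1) = 0 at p ∈ {1}; ∂F/∂q = 3(q - 1)(q + 3) = 0 at q ∈ {-3, 1}.
The Hessian is diagonal: diag(F_pp, F_qq). Second derivatives: F_pp(1)=-2; F_qq(-3)=-12, F_qq(1)=12.
Local maxima occur where both diagonal entries negative: (1, -3). Count: 1.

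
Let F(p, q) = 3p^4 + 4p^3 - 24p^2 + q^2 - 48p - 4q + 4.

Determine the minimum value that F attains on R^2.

-112

F(p,q) separates as A(p) + B(q) + 4, so its minimum is min A + min B + 4.
A'(p) = 12(p - 2)(p + 1)(p + 2) vanishes at p ∈ {-2, -1, 2}; B'(q) = 2q - 4 vanishes at q ∈ {2}.
Local minima of A (where A''>0): A(-2)=16, A(2)=-112. Local minima of B: B(2)=-4.
So the global minimum of F is A(2) + B(2) + 4 = -112 − 4 + 4 = -112, attained at (2, 2).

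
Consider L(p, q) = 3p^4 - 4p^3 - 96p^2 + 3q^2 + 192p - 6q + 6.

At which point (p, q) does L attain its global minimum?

(-4, 1)

L(p,q) separates as A(p) + B(q) + 6, so its minimum is min A + min B + 6.
A'(p) = 12(p - 4)(p - 1)(p + 4) vanishes at p ∈ {-4, 1, 4}; B'(q) = 6q - 6 vanishes at q ∈ {1}.
Local minima of A (where A''>0): A(-4)=-1280, A(4)=-256. Local minima of B: B(1)=-3.
So the global minimum of L is A(-4) + B(1) + 6 = -1280 − 3 + 6 = -1277, attained at (-4, 1).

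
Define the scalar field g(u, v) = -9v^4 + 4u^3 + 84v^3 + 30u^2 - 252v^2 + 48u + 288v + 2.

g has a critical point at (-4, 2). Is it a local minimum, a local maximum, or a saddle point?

saddle point

The mixed partial ∂²g/∂u∂v is 0, so the Hessian at any point is diag(g_uu, g_vv) = diag(12(2u + 5), 36(-3v^2 + 14v - 14)).
At (-4, 2): H = diag(-36, 72).
The eigenvalues have opposite signs, so H is indefinite: a saddle point.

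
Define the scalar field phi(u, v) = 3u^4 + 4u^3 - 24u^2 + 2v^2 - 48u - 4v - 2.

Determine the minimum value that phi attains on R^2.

-116

phi(u,v) separates as P(u) + Q(v) − 2, so its minimum is min P + min Q − 2.
P'(u) = 12(u - 2)(u + 1)(u + 2) vanishes at u ∈ {-2, -1, 2}; Q'(v) = 4v - 4 vanishes at v ∈ {1}.
Local minima of P (where P''>0): P(-2)=16, P(2)=-112. Local minima of Q: Q(1)=-2.
So the global minimum of phi is P(2) + Q(1) − 2 = -112 − 2 − 2 = -116, attained at (2, 1).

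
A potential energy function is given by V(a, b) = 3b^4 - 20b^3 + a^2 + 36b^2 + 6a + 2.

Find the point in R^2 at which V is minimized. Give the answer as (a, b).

V(a,b) separates as P(a) + Q(b) + 2, so its minimum is min P + min Q + 2.
P'(a) = 2a + 6 vanishes at a ∈ {-3}; Q'(b) = 12b(b - 3)(b - 2) vanishes at b ∈ {0, 2, 3}.
Local minima of P (where P''>0): P(-3)=-9. Local minima of Q: Q(0)=0, Q(3)=27.
So the global minimum of V is P(-3) + Q(0) + 2 = -9 + 0 + 2 = -7, attained at (-3, 0).

(-3, 0)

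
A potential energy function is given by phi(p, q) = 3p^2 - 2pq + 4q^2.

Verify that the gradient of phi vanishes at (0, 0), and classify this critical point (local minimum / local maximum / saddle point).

local minimum

∇phi = (6p - 2q, -2p + 8q); substituting (0, 0) gives ∇phi = (0, 0), so (0, 0) is indeed a critical point.
The Hessian of phi is constant: H = [[6, -2], [-2, 8]].
det(H) = 6·8 − (-2)² = 44.
det(H) > 0 and tr(H) = 14 > 0, so H is positive definite and the point is a local minimum.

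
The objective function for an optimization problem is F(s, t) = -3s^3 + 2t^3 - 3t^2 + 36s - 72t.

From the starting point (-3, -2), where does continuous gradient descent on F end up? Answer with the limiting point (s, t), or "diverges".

F is separable, so gradient descent decouples: s follows -∂F/∂s, t follows -∂F/∂t.
∂F/∂s = -9(s - 2)(s + 2); at s=-3 this is -45, so s increases.
∂F/∂t = 6(t - 4)(t + 3); at t=-2 this is -36, so t increases.
s converges to its nearest critical value -2 (a local min of the s-part); t converges to 4. The iterate converges to (-2, 4).

(-2, 4)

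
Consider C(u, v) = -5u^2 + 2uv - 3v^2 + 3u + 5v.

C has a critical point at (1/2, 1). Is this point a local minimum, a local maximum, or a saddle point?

local maximum

The Hessian of C is constant: H = [[-10, 2], [2, -6]].
det(H) = (-10)·(-6) − 2² = 56.
det(H) > 0 and tr(H) = -16 < 0, so H is negative definite and the point is a local maximum.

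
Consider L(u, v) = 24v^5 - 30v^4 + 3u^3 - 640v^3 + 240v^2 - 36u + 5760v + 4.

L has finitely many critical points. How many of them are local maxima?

L separates as a function of u plus a function of v, so ∇L=0 decouples.
∂L/∂u = 9(u - 2)(u + 2) = 0 at u ∈ {-2, 2}; ∂L/∂v = 120(v - 4)(v - 2)(v + 2)(v + 3) = 0 at v ∈ {-3, -2, 2, 4}.
The Hessian is diagonal: diag(L_uu, L_vv). Second derivatives: L_uu(-2)=-36, L_uu(2)=36; L_vv(-3)=-4200, L_vv(-2)=2880, L_vv(2)=-4800, L_vv(4)=10080.
Local maxima occur where both diagonal entries negative: (-2, -3), (-2, 2). Count: 2.

2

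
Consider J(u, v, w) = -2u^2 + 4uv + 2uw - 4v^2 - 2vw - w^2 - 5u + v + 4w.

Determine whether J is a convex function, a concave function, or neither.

J is quadratic, so its Hessian is the constant matrix H = [[-4, 4, 2], [4, -8, -2], [2, -2, -2]].
Leading principal minors: -4, 16, -16.
Signs alternate −, +, − ⇒ H ≺ 0 ⇒ concave.

concave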